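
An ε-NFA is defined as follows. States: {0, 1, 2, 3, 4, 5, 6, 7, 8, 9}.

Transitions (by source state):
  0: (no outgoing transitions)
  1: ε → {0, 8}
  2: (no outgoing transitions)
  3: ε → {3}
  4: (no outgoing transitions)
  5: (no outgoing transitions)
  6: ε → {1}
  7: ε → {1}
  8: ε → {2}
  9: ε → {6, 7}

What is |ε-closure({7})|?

Start with {7}.
From 7 via ε: add 1.
From 1 via ε: add 0, 8.
From 8 via ε: add 2.
ε-closure = {0, 1, 2, 7, 8}, which has 5 states.

5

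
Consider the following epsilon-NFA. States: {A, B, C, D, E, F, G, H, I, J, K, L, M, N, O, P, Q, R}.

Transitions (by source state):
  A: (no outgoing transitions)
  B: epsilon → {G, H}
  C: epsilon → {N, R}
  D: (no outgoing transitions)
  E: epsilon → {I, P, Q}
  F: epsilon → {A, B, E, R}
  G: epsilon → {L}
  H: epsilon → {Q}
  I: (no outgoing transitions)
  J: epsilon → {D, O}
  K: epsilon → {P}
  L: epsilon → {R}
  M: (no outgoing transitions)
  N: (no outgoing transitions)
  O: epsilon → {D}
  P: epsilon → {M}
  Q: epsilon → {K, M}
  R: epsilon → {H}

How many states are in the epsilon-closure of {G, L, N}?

Start with {G, L, N}.
From L via epsilon: add R.
From R via epsilon: add H.
From H via epsilon: add Q.
From Q via epsilon: add K, M.
From K via epsilon: add P.
epsilon-closure = {G, H, K, L, M, N, P, Q, R}, which has 9 states.

9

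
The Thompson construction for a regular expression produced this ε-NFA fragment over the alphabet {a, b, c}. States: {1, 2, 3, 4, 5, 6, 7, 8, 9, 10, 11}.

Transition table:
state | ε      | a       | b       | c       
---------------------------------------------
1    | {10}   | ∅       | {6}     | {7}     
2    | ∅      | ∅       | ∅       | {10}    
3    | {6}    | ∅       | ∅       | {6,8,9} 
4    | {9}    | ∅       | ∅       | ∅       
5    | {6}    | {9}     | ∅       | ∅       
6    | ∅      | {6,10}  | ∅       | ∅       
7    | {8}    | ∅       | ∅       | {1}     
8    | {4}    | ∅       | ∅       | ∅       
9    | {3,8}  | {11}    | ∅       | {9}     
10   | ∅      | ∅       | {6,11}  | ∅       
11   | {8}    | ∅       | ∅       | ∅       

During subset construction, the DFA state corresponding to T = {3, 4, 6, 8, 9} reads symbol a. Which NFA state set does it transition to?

6 on a → {6, 10}.
9 on a → {11}.
No a-transition from 3, 4, 8.
Union after reading a: {6, 10, 11}.
Now take the ε-closure:
From 11 via ε: add 8.
From 8 via ε: add 4.
From 4 via ε: add 9.
From 9 via ε: add 3.
No new states can be added; the closed set is {3, 4, 6, 8, 9, 10, 11}.

{3, 4, 6, 8, 9, 10, 11}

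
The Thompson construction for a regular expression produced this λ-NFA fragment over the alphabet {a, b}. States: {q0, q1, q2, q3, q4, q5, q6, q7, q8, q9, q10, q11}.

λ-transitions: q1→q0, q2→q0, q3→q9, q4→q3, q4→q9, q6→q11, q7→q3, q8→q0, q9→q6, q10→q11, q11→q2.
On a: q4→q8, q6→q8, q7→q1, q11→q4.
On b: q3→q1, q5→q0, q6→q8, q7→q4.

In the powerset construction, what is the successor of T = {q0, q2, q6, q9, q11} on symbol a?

q6 on a → {q8}.
q11 on a → {q4}.
No a-transition from q0, q2, q9.
Union after reading a: {q4, q8}.
Now take the λ-closure:
From q4 via λ: add q3, q9.
From q8 via λ: add q0.
From q9 via λ: add q6.
From q6 via λ: add q11.
From q11 via λ: add q2.
No new states can be added; the closed set is {q0, q2, q3, q4, q6, q8, q9, q11}.

{q0, q2, q3, q4, q6, q8, q9, q11}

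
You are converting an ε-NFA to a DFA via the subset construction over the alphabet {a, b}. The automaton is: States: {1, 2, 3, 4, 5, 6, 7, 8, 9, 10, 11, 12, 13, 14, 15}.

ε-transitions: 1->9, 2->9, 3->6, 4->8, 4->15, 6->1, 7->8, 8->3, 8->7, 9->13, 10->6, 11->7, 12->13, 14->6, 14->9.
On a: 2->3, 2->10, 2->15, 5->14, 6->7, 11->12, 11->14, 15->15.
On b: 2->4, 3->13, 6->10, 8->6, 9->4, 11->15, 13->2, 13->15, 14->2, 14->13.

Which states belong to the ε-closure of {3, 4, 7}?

Start with {3, 4, 7}.
From 3 via ε: add 6.
From 4 via ε: add 8, 15.
From 6 via ε: add 1.
From 1 via ε: add 9.
From 9 via ε: add 13.
No new states can be added; the closed set is {1, 3, 4, 6, 7, 8, 9, 13, 15}.

{1, 3, 4, 6, 7, 8, 9, 13, 15}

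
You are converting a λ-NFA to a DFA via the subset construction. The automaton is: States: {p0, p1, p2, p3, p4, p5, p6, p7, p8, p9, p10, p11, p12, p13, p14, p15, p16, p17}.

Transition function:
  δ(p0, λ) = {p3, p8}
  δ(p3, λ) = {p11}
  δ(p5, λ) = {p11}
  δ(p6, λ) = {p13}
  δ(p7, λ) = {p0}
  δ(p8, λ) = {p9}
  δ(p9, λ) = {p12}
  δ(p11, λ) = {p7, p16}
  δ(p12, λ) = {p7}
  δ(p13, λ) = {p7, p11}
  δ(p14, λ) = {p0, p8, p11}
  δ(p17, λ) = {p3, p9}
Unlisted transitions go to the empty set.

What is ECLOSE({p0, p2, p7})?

Start with {p0, p2, p7}.
From p0 via λ: add p3, p8.
From p3 via λ: add p11.
From p8 via λ: add p9.
From p9 via λ: add p12.
From p11 via λ: add p16.
No new states can be added; the closed set is {p0, p2, p3, p7, p8, p9, p11, p12, p16}.

{p0, p2, p3, p7, p8, p9, p11, p12, p16}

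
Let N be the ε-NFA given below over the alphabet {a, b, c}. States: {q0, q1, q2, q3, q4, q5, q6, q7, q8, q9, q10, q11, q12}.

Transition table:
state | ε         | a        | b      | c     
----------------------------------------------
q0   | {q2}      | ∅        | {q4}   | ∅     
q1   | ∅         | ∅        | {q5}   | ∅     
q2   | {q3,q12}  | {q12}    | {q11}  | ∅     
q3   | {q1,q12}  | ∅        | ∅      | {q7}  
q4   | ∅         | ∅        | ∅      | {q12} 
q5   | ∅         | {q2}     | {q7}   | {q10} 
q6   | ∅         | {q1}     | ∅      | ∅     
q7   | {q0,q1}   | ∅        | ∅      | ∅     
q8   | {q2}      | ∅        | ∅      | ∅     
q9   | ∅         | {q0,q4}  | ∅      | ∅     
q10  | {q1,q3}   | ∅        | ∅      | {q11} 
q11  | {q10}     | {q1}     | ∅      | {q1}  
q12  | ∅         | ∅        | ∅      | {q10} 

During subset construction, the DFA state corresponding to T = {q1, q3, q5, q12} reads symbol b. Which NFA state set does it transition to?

q1 on b → {q5}.
q5 on b → {q7}.
No b-transition from q3, q12.
Union after reading b: {q5, q7}.
Now take the ε-closure:
From q7 via ε: add q0, q1.
From q0 via ε: add q2.
From q2 via ε: add q3, q12.
No new states can be added; the closed set is {q0, q1, q2, q3, q5, q7, q12}.

{q0, q1, q2, q3, q5, q7, q12}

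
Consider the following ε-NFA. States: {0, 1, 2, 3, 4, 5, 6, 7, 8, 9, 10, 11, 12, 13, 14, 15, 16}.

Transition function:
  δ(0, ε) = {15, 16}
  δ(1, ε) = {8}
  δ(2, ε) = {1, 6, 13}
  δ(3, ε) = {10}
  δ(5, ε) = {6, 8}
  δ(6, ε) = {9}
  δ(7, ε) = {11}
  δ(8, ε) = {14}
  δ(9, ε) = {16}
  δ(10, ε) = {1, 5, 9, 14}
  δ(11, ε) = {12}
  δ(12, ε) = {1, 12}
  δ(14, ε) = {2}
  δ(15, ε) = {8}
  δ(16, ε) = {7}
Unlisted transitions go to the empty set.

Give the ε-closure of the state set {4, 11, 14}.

Start with {4, 11, 14}.
From 11 via ε: add 12.
From 14 via ε: add 2.
From 2 via ε: add 1, 6, 13.
From 1 via ε: add 8.
From 6 via ε: add 9.
From 9 via ε: add 16.
From 16 via ε: add 7.
No new states can be added; the closed set is {1, 2, 4, 6, 7, 8, 9, 11, 12, 13, 14, 16}.

{1, 2, 4, 6, 7, 8, 9, 11, 12, 13, 14, 16}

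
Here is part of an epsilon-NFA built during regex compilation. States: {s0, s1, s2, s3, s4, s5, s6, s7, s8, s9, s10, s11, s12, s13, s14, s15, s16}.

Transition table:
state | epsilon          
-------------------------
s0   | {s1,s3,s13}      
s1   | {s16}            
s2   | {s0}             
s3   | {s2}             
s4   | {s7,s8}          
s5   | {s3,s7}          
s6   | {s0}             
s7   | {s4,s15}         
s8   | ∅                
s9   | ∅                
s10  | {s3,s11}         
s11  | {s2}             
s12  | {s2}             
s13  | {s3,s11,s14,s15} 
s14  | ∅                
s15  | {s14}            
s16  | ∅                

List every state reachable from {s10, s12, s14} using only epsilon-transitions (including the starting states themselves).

Start with {s10, s12, s14}.
From s10 via epsilon: add s3, s11.
From s12 via epsilon: add s2.
From s2 via epsilon: add s0.
From s0 via epsilon: add s1, s13.
From s1 via epsilon: add s16.
From s13 via epsilon: add s15.
No new states can be added; the closed set is {s0, s1, s2, s3, s10, s11, s12, s13, s14, s15, s16}.

{s0, s1, s2, s3, s10, s11, s12, s13, s14, s15, s16}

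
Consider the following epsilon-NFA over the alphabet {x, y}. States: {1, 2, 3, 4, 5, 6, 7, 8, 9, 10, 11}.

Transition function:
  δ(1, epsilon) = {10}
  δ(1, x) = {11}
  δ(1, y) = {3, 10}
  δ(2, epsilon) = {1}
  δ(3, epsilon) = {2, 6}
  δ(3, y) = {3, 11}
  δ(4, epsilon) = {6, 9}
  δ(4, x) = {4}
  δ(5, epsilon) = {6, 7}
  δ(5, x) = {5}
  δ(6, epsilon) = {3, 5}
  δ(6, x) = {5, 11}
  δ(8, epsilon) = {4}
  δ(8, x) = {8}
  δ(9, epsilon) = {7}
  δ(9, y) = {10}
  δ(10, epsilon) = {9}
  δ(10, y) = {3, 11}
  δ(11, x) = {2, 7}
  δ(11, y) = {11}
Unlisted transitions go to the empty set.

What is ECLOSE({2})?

{1, 2, 7, 9, 10}

Start with {2}.
From 2 via epsilon: add 1.
From 1 via epsilon: add 10.
From 10 via epsilon: add 9.
From 9 via epsilon: add 7.
No new states can be added; the closed set is {1, 2, 7, 9, 10}.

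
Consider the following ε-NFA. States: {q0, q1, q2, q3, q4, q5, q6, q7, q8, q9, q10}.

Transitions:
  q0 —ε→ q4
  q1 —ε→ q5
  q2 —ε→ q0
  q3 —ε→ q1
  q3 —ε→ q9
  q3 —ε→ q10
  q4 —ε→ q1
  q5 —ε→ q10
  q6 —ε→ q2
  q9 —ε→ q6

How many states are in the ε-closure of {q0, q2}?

6

Start with {q0, q2}.
From q0 via ε: add q4.
From q4 via ε: add q1.
From q1 via ε: add q5.
From q5 via ε: add q10.
ε-closure = {q0, q1, q2, q4, q5, q10}, which has 6 states.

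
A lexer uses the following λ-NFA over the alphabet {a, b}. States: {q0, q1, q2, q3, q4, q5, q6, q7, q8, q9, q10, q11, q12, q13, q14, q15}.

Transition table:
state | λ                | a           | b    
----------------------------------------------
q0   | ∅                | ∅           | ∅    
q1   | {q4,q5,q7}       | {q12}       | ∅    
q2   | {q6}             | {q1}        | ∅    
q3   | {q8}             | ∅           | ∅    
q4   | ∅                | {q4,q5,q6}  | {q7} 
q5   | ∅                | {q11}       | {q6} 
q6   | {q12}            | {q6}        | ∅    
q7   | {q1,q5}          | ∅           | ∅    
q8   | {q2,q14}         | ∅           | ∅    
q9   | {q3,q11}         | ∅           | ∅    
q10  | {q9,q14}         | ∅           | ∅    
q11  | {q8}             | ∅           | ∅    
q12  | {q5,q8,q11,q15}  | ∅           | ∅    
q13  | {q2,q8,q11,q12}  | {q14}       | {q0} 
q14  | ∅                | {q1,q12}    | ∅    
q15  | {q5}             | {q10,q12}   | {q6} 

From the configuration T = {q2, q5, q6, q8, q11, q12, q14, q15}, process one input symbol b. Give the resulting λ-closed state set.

{q2, q5, q6, q8, q11, q12, q14, q15}

q5 on b → {q6}.
q15 on b → {q6}.
No b-transition from q2, q6, q8, q11, q12, q14.
Union after reading b: {q6}.
Now take the λ-closure:
From q6 via λ: add q12.
From q12 via λ: add q5, q8, q11, q15.
From q8 via λ: add q2, q14.
No new states can be added; the closed set is {q2, q5, q6, q8, q11, q12, q14, q15}.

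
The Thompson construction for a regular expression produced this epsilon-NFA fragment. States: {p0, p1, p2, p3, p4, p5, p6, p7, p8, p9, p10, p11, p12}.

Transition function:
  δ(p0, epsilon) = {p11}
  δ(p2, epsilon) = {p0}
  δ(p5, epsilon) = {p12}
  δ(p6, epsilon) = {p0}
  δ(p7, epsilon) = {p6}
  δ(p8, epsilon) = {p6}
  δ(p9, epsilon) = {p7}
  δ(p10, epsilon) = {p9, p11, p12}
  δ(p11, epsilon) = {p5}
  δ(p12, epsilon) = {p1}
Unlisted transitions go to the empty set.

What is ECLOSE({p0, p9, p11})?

{p0, p1, p5, p6, p7, p9, p11, p12}

Start with {p0, p9, p11}.
From p9 via epsilon: add p7.
From p11 via epsilon: add p5.
From p5 via epsilon: add p12.
From p7 via epsilon: add p6.
From p12 via epsilon: add p1.
No new states can be added; the closed set is {p0, p1, p5, p6, p7, p9, p11, p12}.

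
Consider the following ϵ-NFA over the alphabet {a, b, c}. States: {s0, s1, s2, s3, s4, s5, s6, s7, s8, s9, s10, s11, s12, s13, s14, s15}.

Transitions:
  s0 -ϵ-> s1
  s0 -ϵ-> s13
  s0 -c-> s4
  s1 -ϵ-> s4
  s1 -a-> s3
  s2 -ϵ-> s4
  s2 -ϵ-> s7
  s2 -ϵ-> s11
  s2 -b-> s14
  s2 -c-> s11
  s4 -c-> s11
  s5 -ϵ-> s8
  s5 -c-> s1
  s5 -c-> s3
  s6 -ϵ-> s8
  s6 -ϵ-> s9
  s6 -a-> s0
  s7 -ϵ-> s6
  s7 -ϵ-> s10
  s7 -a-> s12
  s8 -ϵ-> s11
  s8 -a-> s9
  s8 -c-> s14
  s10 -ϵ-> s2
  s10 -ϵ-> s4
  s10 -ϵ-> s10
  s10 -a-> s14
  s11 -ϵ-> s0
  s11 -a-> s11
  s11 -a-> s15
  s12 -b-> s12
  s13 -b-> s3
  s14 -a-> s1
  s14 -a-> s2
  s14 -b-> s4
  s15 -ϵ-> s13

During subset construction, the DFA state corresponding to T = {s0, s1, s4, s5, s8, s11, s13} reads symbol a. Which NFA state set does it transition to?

{s0, s1, s3, s4, s9, s11, s13, s15}

s1 on a → {s3}.
s8 on a → {s9}.
s11 on a → {s11, s15}.
No a-transition from s0, s4, s5, s13.
Union after reading a: {s3, s9, s11, s15}.
Now take the ϵ-closure:
From s11 via ϵ: add s0.
From s15 via ϵ: add s13.
From s0 via ϵ: add s1.
From s1 via ϵ: add s4.
No new states can be added; the closed set is {s0, s1, s3, s4, s9, s11, s13, s15}.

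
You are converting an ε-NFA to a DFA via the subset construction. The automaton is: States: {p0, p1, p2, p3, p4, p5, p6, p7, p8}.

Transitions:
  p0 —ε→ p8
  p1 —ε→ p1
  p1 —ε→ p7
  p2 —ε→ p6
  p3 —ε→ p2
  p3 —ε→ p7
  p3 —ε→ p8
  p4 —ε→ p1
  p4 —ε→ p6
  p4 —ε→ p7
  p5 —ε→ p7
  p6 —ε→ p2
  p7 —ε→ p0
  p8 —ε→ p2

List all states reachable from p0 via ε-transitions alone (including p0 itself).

{p0, p2, p6, p8}

Start with {p0}.
From p0 via ε: add p8.
From p8 via ε: add p2.
From p2 via ε: add p6.
No new states can be added; the closed set is {p0, p2, p6, p8}.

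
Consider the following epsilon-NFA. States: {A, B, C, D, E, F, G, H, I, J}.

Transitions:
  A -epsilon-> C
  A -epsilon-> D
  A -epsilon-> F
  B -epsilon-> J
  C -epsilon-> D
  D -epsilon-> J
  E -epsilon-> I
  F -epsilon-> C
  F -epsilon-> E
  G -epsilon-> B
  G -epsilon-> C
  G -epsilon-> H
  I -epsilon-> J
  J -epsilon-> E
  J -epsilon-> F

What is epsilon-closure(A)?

Start with {A}.
From A via epsilon: add C, D, F.
From D via epsilon: add J.
From F via epsilon: add E.
From E via epsilon: add I.
No new states can be added; the closed set is {A, C, D, E, F, I, J}.

{A, C, D, E, F, I, J}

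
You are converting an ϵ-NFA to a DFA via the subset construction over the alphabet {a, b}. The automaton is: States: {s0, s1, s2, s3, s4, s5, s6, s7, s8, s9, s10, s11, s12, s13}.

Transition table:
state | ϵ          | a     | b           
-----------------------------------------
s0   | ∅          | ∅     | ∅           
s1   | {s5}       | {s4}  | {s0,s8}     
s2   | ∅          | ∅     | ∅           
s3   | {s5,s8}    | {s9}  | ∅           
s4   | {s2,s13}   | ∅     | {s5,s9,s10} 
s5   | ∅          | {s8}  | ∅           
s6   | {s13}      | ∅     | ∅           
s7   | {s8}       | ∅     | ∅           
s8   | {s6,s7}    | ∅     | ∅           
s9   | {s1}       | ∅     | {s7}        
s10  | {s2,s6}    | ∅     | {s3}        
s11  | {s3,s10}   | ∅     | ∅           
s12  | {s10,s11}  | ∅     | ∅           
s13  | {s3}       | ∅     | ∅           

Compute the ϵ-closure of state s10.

Start with {s10}.
From s10 via ϵ: add s2, s6.
From s6 via ϵ: add s13.
From s13 via ϵ: add s3.
From s3 via ϵ: add s5, s8.
From s8 via ϵ: add s7.
No new states can be added; the closed set is {s2, s3, s5, s6, s7, s8, s10, s13}.

{s2, s3, s5, s6, s7, s8, s10, s13}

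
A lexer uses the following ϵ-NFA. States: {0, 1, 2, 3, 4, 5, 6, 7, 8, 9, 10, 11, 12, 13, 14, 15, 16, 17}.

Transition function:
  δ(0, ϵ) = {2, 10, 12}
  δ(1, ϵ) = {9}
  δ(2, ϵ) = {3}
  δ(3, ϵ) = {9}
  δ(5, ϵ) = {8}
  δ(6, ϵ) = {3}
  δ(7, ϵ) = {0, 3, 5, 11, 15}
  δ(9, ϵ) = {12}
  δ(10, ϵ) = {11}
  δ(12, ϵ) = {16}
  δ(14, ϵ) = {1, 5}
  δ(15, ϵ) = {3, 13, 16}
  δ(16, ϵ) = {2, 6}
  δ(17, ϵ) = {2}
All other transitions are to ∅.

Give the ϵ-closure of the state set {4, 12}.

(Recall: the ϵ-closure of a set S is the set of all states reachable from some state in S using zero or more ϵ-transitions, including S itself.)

{2, 3, 4, 6, 9, 12, 16}

Start with {4, 12}.
From 12 via ϵ: add 16.
From 16 via ϵ: add 2, 6.
From 2 via ϵ: add 3.
From 3 via ϵ: add 9.
No new states can be added; the closed set is {2, 3, 4, 6, 9, 12, 16}.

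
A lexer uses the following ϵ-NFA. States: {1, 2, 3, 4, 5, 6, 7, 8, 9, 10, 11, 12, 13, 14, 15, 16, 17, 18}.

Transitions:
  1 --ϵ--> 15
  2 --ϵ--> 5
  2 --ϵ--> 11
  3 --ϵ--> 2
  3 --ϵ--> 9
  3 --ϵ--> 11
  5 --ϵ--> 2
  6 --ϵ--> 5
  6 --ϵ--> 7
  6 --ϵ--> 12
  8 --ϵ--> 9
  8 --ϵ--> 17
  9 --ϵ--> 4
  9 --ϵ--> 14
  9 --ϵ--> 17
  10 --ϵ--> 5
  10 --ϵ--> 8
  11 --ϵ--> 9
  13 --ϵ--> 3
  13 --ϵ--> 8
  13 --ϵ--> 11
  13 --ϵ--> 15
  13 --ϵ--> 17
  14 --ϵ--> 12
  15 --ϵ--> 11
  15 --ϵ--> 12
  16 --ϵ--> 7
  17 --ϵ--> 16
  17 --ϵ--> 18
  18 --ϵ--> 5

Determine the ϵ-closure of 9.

{2, 4, 5, 7, 9, 11, 12, 14, 16, 17, 18}

Start with {9}.
From 9 via ϵ: add 4, 14, 17.
From 14 via ϵ: add 12.
From 17 via ϵ: add 16, 18.
From 16 via ϵ: add 7.
From 18 via ϵ: add 5.
From 5 via ϵ: add 2.
From 2 via ϵ: add 11.
No new states can be added; the closed set is {2, 4, 5, 7, 9, 11, 12, 14, 16, 17, 18}.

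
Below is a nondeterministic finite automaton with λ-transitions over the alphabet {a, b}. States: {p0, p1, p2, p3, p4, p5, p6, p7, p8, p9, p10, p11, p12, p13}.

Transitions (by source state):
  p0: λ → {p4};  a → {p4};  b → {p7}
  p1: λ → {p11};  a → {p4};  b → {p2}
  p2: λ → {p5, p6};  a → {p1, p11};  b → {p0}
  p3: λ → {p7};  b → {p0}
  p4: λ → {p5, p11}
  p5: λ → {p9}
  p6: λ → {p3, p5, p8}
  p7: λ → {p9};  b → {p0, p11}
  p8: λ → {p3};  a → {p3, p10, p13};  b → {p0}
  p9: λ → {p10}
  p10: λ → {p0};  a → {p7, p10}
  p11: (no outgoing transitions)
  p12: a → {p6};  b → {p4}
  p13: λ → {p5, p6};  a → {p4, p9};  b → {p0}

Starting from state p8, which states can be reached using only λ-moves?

Start with {p8}.
From p8 via λ: add p3.
From p3 via λ: add p7.
From p7 via λ: add p9.
From p9 via λ: add p10.
From p10 via λ: add p0.
From p0 via λ: add p4.
From p4 via λ: add p5, p11.
No new states can be added; the closed set is {p0, p3, p4, p5, p7, p8, p9, p10, p11}.

{p0, p3, p4, p5, p7, p8, p9, p10, p11}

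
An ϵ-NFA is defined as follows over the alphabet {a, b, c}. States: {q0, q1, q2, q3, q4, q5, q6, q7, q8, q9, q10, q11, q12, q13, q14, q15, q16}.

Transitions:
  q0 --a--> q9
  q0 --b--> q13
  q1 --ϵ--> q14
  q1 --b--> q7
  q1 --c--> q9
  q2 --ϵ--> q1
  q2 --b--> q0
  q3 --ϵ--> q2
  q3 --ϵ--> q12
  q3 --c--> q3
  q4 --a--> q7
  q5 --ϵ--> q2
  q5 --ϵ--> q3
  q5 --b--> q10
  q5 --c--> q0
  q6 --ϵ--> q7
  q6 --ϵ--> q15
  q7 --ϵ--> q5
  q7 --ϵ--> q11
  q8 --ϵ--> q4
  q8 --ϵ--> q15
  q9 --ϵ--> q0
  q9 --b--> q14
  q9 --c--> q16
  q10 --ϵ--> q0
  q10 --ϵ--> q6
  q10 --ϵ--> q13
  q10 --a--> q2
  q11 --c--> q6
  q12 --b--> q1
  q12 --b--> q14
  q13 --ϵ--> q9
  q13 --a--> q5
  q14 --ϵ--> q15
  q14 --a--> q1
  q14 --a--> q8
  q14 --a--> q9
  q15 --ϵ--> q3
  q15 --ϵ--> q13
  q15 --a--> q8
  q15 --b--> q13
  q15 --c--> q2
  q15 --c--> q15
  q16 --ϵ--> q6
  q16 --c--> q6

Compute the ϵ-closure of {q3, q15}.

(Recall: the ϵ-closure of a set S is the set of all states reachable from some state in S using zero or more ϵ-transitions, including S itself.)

Start with {q3, q15}.
From q3 via ϵ: add q2, q12.
From q15 via ϵ: add q13.
From q2 via ϵ: add q1.
From q13 via ϵ: add q9.
From q1 via ϵ: add q14.
From q9 via ϵ: add q0.
No new states can be added; the closed set is {q0, q1, q2, q3, q9, q12, q13, q14, q15}.

{q0, q1, q2, q3, q9, q12, q13, q14, q15}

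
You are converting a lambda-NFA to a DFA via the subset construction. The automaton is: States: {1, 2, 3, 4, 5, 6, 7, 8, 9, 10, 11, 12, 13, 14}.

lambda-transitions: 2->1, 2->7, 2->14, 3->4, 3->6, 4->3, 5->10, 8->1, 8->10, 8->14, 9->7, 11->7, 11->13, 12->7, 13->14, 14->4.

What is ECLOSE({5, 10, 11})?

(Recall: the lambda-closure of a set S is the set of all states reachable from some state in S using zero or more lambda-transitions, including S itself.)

{3, 4, 5, 6, 7, 10, 11, 13, 14}

Start with {5, 10, 11}.
From 11 via lambda: add 7, 13.
From 13 via lambda: add 14.
From 14 via lambda: add 4.
From 4 via lambda: add 3.
From 3 via lambda: add 6.
No new states can be added; the closed set is {3, 4, 5, 6, 7, 10, 11, 13, 14}.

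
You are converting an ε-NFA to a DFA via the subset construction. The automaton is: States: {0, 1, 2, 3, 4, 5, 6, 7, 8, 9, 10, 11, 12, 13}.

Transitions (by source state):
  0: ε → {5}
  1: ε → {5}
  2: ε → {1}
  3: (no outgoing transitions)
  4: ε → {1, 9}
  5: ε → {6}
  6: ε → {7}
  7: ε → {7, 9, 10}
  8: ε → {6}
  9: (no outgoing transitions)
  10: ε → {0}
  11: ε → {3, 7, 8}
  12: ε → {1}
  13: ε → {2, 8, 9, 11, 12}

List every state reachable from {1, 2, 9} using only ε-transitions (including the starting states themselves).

{0, 1, 2, 5, 6, 7, 9, 10}

Start with {1, 2, 9}.
From 1 via ε: add 5.
From 5 via ε: add 6.
From 6 via ε: add 7.
From 7 via ε: add 10.
From 10 via ε: add 0.
No new states can be added; the closed set is {0, 1, 2, 5, 6, 7, 9, 10}.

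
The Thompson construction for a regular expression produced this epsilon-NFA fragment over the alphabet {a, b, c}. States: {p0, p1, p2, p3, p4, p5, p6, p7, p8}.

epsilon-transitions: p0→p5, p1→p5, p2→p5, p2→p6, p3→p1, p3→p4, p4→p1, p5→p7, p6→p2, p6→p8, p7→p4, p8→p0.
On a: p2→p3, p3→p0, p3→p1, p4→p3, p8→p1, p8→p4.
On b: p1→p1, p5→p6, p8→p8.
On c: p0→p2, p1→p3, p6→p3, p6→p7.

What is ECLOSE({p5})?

Start with {p5}.
From p5 via epsilon: add p7.
From p7 via epsilon: add p4.
From p4 via epsilon: add p1.
No new states can be added; the closed set is {p1, p4, p5, p7}.

{p1, p4, p5, p7}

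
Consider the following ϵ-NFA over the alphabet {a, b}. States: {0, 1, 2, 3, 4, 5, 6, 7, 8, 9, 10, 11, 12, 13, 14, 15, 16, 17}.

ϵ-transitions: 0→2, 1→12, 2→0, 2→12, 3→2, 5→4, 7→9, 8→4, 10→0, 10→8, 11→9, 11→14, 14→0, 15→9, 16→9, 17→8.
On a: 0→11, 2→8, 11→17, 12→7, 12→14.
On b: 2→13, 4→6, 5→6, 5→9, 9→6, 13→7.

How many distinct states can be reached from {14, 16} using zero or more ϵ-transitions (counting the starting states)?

6

Start with {14, 16}.
From 14 via ϵ: add 0.
From 16 via ϵ: add 9.
From 0 via ϵ: add 2.
From 2 via ϵ: add 12.
ϵ-closure = {0, 2, 9, 12, 14, 16}, which has 6 states.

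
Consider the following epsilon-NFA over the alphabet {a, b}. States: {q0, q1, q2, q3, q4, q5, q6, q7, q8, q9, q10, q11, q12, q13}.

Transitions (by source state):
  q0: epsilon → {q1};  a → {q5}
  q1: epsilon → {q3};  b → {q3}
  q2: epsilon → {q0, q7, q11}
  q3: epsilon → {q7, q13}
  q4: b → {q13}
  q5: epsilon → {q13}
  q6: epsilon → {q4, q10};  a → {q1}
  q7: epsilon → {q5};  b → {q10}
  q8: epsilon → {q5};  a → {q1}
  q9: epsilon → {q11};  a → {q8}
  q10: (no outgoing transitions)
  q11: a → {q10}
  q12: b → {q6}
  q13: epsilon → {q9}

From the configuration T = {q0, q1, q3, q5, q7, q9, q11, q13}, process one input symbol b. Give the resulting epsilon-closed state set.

q1 on b → {q3}.
q7 on b → {q10}.
No b-transition from q0, q3, q5, q9, q11, q13.
Union after reading b: {q3, q10}.
Now take the epsilon-closure:
From q3 via epsilon: add q7, q13.
From q7 via epsilon: add q5.
From q13 via epsilon: add q9.
From q9 via epsilon: add q11.
No new states can be added; the closed set is {q3, q5, q7, q9, q10, q11, q13}.

{q3, q5, q7, q9, q10, q11, q13}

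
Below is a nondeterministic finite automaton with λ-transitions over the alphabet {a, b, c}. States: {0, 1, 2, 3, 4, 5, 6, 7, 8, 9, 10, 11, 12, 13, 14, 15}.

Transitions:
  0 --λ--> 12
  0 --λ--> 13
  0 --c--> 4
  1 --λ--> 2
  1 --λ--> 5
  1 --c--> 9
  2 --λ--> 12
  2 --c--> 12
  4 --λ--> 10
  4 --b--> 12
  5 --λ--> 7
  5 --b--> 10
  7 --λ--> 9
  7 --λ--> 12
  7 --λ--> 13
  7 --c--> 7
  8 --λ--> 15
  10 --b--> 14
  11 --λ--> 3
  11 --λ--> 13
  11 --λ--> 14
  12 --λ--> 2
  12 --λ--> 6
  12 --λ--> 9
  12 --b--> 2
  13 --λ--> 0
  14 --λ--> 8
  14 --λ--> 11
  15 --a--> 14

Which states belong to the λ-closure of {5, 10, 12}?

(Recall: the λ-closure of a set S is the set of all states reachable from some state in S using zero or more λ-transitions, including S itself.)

{0, 2, 5, 6, 7, 9, 10, 12, 13}

Start with {5, 10, 12}.
From 5 via λ: add 7.
From 12 via λ: add 2, 6, 9.
From 7 via λ: add 13.
From 13 via λ: add 0.
No new states can be added; the closed set is {0, 2, 5, 6, 7, 9, 10, 12, 13}.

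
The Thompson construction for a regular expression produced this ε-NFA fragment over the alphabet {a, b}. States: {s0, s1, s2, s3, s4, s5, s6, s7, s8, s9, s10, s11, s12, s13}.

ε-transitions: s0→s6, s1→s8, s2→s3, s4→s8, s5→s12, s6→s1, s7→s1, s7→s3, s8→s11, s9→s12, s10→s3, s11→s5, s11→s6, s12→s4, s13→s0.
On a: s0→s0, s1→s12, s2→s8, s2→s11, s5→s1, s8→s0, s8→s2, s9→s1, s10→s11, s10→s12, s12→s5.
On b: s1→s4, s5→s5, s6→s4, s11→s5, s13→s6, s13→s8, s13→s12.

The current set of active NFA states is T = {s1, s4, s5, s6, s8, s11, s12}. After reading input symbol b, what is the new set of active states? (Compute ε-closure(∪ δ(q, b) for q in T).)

{s1, s4, s5, s6, s8, s11, s12}

s1 on b → {s4}.
s5 on b → {s5}.
s6 on b → {s4}.
s11 on b → {s5}.
No b-transition from s4, s8, s12.
Union after reading b: {s4, s5}.
Now take the ε-closure:
From s4 via ε: add s8.
From s5 via ε: add s12.
From s8 via ε: add s11.
From s11 via ε: add s6.
From s6 via ε: add s1.
No new states can be added; the closed set is {s1, s4, s5, s6, s8, s11, s12}.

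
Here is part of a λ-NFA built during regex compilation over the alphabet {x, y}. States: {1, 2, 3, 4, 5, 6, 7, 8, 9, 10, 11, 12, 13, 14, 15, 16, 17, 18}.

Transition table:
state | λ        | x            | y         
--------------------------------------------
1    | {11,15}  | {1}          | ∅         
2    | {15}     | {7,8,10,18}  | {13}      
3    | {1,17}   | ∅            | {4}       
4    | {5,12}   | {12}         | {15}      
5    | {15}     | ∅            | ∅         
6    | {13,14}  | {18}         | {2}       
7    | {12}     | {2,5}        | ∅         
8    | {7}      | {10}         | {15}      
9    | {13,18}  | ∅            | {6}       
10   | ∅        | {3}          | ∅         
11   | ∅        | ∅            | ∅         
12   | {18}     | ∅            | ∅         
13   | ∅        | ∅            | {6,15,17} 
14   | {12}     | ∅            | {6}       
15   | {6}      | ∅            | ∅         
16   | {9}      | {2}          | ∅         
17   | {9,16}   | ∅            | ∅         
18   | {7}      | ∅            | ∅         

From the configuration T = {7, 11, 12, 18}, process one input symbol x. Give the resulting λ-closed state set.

{2, 5, 6, 7, 12, 13, 14, 15, 18}

7 on x → {2, 5}.
No x-transition from 11, 12, 18.
Union after reading x: {2, 5}.
Now take the λ-closure:
From 2 via λ: add 15.
From 15 via λ: add 6.
From 6 via λ: add 13, 14.
From 14 via λ: add 12.
From 12 via λ: add 18.
From 18 via λ: add 7.
No new states can be added; the closed set is {2, 5, 6, 7, 12, 13, 14, 15, 18}.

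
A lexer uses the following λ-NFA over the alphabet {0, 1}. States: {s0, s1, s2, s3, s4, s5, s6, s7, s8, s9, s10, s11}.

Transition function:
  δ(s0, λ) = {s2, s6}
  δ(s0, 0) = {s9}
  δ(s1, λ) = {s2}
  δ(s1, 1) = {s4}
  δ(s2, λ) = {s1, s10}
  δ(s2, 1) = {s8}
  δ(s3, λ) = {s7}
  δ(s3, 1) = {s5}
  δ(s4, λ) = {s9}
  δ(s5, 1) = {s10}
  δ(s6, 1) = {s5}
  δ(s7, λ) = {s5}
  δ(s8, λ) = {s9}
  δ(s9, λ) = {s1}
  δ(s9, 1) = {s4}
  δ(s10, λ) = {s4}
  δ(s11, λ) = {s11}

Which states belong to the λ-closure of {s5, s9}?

Start with {s5, s9}.
From s9 via λ: add s1.
From s1 via λ: add s2.
From s2 via λ: add s10.
From s10 via λ: add s4.
No new states can be added; the closed set is {s1, s2, s4, s5, s9, s10}.

{s1, s2, s4, s5, s9, s10}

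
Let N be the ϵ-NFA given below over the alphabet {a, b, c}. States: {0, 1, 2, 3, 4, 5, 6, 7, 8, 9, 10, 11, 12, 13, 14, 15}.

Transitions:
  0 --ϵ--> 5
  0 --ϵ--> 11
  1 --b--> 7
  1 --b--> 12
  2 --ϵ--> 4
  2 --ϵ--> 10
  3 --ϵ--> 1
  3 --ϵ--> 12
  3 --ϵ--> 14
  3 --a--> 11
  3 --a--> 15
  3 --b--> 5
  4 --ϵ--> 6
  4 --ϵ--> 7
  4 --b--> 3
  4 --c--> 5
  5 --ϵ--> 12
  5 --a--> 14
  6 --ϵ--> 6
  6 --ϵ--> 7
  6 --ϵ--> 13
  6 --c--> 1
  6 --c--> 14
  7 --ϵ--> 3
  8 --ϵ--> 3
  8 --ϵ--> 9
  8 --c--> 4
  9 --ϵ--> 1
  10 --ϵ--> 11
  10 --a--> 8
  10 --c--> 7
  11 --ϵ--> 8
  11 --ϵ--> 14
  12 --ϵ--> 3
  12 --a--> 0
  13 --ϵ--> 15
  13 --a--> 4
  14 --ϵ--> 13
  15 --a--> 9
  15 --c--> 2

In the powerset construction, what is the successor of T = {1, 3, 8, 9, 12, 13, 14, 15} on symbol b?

1 on b → {7, 12}.
3 on b → {5}.
No b-transition from 8, 9, 12, 13, 14, 15.
Union after reading b: {5, 7, 12}.
Now take the ϵ-closure:
From 7 via ϵ: add 3.
From 3 via ϵ: add 1, 14.
From 14 via ϵ: add 13.
From 13 via ϵ: add 15.
No new states can be added; the closed set is {1, 3, 5, 7, 12, 13, 14, 15}.

{1, 3, 5, 7, 12, 13, 14, 15}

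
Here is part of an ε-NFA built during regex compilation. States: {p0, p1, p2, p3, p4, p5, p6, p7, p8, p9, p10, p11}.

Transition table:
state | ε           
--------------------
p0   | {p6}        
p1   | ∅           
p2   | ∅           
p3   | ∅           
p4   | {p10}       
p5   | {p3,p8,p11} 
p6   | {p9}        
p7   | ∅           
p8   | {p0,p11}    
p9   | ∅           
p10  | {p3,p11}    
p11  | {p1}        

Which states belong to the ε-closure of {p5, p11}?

Start with {p5, p11}.
From p5 via ε: add p3, p8.
From p11 via ε: add p1.
From p8 via ε: add p0.
From p0 via ε: add p6.
From p6 via ε: add p9.
No new states can be added; the closed set is {p0, p1, p3, p5, p6, p8, p9, p11}.

{p0, p1, p3, p5, p6, p8, p9, p11}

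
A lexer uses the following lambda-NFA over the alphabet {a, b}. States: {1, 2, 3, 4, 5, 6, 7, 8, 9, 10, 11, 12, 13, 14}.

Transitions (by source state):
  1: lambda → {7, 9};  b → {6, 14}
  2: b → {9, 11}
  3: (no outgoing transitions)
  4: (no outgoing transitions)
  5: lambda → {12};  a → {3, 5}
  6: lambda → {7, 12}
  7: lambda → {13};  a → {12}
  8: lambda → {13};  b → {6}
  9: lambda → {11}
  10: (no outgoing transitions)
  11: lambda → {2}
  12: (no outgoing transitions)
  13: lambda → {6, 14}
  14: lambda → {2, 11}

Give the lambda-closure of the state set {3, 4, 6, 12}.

{2, 3, 4, 6, 7, 11, 12, 13, 14}

Start with {3, 4, 6, 12}.
From 6 via lambda: add 7.
From 7 via lambda: add 13.
From 13 via lambda: add 14.
From 14 via lambda: add 2, 11.
No new states can be added; the closed set is {2, 3, 4, 6, 7, 11, 12, 13, 14}.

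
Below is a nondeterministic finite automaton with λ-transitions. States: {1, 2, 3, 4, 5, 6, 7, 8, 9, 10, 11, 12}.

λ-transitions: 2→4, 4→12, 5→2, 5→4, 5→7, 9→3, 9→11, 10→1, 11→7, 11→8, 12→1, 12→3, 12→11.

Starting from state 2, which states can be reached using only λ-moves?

Start with {2}.
From 2 via λ: add 4.
From 4 via λ: add 12.
From 12 via λ: add 1, 3, 11.
From 11 via λ: add 7, 8.
No new states can be added; the closed set is {1, 2, 3, 4, 7, 8, 11, 12}.

{1, 2, 3, 4, 7, 8, 11, 12}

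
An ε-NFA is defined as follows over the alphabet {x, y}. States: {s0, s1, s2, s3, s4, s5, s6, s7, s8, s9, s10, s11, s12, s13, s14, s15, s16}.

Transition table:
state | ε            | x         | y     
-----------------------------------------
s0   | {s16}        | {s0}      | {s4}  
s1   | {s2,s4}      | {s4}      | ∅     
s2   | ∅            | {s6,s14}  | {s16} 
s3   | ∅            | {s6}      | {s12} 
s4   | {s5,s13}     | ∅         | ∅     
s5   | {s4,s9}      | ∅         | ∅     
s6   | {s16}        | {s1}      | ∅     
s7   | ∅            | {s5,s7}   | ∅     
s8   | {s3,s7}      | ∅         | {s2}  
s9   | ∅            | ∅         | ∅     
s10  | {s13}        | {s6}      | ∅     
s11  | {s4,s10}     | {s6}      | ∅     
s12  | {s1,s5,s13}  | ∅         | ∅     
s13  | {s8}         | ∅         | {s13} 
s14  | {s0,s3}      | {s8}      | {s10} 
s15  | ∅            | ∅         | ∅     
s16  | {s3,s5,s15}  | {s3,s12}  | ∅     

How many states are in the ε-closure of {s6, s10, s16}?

Start with {s6, s10, s16}.
From s10 via ε: add s13.
From s16 via ε: add s3, s5, s15.
From s5 via ε: add s4, s9.
From s13 via ε: add s8.
From s8 via ε: add s7.
ε-closure = {s3, s4, s5, s6, s7, s8, s9, s10, s13, s15, s16}, which has 11 states.

11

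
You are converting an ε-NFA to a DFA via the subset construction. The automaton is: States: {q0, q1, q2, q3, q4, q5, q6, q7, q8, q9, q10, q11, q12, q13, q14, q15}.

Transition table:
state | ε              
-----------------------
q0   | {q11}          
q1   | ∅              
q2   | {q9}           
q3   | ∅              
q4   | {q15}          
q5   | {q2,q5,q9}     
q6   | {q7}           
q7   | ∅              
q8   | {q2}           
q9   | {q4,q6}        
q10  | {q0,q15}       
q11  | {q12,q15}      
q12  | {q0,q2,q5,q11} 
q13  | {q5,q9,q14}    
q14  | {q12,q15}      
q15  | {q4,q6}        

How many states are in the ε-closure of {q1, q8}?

Start with {q1, q8}.
From q8 via ε: add q2.
From q2 via ε: add q9.
From q9 via ε: add q4, q6.
From q4 via ε: add q15.
From q6 via ε: add q7.
ε-closure = {q1, q2, q4, q6, q7, q8, q9, q15}, which has 8 states.

8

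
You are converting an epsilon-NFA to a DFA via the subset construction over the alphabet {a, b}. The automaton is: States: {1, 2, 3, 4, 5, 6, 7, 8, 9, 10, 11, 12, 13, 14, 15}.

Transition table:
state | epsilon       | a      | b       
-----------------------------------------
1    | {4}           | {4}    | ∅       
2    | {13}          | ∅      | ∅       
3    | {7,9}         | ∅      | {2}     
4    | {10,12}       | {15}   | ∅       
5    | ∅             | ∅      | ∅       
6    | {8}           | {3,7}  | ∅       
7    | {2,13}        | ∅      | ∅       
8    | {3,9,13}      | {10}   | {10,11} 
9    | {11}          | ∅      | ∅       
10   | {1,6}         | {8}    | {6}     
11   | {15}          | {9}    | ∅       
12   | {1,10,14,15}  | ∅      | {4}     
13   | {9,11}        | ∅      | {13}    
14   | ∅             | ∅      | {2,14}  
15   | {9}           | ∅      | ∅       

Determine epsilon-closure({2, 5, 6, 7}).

Start with {2, 5, 6, 7}.
From 2 via epsilon: add 13.
From 6 via epsilon: add 8.
From 8 via epsilon: add 3, 9.
From 13 via epsilon: add 11.
From 11 via epsilon: add 15.
No new states can be added; the closed set is {2, 3, 5, 6, 7, 8, 9, 11, 13, 15}.

{2, 3, 5, 6, 7, 8, 9, 11, 13, 15}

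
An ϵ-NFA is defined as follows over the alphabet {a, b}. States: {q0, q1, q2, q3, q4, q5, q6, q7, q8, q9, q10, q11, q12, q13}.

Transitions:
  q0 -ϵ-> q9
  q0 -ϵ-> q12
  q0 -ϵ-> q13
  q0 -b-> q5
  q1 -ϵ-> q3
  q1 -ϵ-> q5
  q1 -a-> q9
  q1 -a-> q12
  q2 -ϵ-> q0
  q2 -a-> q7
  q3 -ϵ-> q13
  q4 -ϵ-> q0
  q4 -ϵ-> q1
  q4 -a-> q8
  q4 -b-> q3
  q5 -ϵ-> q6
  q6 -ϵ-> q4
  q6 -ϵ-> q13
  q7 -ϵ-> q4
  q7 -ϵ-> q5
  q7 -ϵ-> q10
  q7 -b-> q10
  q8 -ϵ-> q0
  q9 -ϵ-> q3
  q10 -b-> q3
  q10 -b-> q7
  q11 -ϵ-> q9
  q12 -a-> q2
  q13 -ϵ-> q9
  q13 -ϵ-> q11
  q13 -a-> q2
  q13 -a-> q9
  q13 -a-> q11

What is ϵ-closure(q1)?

Start with {q1}.
From q1 via ϵ: add q3, q5.
From q3 via ϵ: add q13.
From q5 via ϵ: add q6.
From q6 via ϵ: add q4.
From q13 via ϵ: add q9, q11.
From q4 via ϵ: add q0.
From q0 via ϵ: add q12.
No new states can be added; the closed set is {q0, q1, q3, q4, q5, q6, q9, q11, q12, q13}.

{q0, q1, q3, q4, q5, q6, q9, q11, q12, q13}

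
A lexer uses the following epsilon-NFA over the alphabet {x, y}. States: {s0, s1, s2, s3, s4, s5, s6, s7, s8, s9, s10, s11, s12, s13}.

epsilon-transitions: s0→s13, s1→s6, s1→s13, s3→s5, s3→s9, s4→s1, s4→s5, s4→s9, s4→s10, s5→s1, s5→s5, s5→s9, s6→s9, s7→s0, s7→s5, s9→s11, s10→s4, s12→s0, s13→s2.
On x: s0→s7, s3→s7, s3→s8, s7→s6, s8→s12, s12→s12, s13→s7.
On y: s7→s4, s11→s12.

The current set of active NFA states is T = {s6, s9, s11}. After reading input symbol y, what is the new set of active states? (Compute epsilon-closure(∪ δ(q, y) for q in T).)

{s0, s2, s12, s13}

s11 on y → {s12}.
No y-transition from s6, s9.
Union after reading y: {s12}.
Now take the epsilon-closure:
From s12 via epsilon: add s0.
From s0 via epsilon: add s13.
From s13 via epsilon: add s2.
No new states can be added; the closed set is {s0, s2, s12, s13}.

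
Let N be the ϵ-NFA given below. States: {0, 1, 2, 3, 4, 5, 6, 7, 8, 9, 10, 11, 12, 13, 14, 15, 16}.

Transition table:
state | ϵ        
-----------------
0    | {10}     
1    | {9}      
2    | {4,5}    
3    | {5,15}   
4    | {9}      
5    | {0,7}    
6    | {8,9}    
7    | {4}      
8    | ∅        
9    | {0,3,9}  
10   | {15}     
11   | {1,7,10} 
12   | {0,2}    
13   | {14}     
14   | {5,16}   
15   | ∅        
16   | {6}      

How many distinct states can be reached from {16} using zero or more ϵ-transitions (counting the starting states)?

11

Start with {16}.
From 16 via ϵ: add 6.
From 6 via ϵ: add 8, 9.
From 9 via ϵ: add 0, 3.
From 0 via ϵ: add 10.
From 3 via ϵ: add 5, 15.
From 5 via ϵ: add 7.
From 7 via ϵ: add 4.
ϵ-closure = {0, 3, 4, 5, 6, 7, 8, 9, 10, 15, 16}, which has 11 states.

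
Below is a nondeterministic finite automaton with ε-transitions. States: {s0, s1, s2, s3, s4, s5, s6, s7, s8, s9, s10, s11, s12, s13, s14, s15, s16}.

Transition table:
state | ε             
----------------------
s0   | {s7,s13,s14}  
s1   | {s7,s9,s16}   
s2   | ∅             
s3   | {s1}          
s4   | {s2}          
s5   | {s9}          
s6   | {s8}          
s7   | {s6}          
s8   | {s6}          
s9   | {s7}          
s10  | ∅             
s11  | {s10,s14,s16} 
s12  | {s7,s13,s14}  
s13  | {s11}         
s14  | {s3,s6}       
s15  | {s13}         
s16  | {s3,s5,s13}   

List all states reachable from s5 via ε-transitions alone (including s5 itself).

Start with {s5}.
From s5 via ε: add s9.
From s9 via ε: add s7.
From s7 via ε: add s6.
From s6 via ε: add s8.
No new states can be added; the closed set is {s5, s6, s7, s8, s9}.

{s5, s6, s7, s8, s9}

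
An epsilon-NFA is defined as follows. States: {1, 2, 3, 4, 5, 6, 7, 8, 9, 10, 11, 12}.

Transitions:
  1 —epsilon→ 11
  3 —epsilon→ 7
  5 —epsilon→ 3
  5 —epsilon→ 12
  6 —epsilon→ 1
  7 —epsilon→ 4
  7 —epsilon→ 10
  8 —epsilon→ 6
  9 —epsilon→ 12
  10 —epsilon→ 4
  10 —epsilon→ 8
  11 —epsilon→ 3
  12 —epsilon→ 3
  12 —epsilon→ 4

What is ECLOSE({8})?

Start with {8}.
From 8 via epsilon: add 6.
From 6 via epsilon: add 1.
From 1 via epsilon: add 11.
From 11 via epsilon: add 3.
From 3 via epsilon: add 7.
From 7 via epsilon: add 4, 10.
No new states can be added; the closed set is {1, 3, 4, 6, 7, 8, 10, 11}.

{1, 3, 4, 6, 7, 8, 10, 11}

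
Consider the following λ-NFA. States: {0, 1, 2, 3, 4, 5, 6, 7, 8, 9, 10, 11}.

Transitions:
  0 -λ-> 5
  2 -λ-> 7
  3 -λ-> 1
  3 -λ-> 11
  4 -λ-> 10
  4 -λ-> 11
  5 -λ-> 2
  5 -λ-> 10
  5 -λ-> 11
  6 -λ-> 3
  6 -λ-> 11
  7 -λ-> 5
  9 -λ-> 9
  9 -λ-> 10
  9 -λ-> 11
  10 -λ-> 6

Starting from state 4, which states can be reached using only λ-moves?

Start with {4}.
From 4 via λ: add 10, 11.
From 10 via λ: add 6.
From 6 via λ: add 3.
From 3 via λ: add 1.
No new states can be added; the closed set is {1, 3, 4, 6, 10, 11}.

{1, 3, 4, 6, 10, 11}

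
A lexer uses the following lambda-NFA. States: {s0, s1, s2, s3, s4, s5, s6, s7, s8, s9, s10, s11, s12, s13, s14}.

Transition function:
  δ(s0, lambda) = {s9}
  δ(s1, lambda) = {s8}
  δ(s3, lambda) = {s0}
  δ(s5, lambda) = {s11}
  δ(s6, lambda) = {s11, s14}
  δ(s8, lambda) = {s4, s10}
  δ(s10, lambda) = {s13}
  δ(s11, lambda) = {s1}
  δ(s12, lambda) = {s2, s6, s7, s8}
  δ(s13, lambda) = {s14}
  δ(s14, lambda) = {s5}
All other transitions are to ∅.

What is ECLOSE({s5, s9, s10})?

Start with {s5, s9, s10}.
From s5 via lambda: add s11.
From s10 via lambda: add s13.
From s11 via lambda: add s1.
From s13 via lambda: add s14.
From s1 via lambda: add s8.
From s8 via lambda: add s4.
No new states can be added; the closed set is {s1, s4, s5, s8, s9, s10, s11, s13, s14}.

{s1, s4, s5, s8, s9, s10, s11, s13, s14}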